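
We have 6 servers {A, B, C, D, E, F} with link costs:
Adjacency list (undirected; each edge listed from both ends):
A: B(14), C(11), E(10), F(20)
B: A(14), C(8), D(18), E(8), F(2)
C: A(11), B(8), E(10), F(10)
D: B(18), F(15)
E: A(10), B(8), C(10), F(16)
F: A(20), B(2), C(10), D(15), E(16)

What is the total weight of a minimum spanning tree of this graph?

43

Kruskal: consider edges lightest-first.
B—F (2): add. Components now {A} {B,F} {C} {D} {E}
B—C (8): add. Components now {A} {B,C,F} {D} {E}
B—E (8): add. Components now {A} {B,C,E,F} {D}
A—E (10): add. Components now {A,B,C,E,F} {D}
C—E (10): skip — C and E already connected.
C—F (10): skip — C and F already connected.
A—C (11): skip — A and C already connected.
A—B (14): skip — A and B already connected.
D—F (15): add. Components now {A,B,C,D,E,F}
MST edges: B—F, B—C, B—E, A—E, D—F; total weight 2+8+8+10+15 = 43.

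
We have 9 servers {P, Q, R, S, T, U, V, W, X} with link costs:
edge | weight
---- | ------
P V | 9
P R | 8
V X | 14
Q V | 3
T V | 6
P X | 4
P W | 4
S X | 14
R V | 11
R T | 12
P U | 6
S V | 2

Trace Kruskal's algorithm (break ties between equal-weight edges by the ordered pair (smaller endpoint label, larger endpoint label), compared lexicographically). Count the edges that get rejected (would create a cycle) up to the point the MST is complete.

Kruskal's algorithm — process edges by increasing weight (ties by edge label):
S V (2): add — endpoints in different components.
Q V (3): add — endpoints in different components.
P W (4): add — endpoints in different components.
P X (4): add — endpoints in different components.
P U (6): add — endpoints in different components.
T V (6): add — endpoints in different components.
P R (8): add — endpoints in different components.
P V (9): add — endpoints in different components.
Edges rejected before the tree was complete: 0.

0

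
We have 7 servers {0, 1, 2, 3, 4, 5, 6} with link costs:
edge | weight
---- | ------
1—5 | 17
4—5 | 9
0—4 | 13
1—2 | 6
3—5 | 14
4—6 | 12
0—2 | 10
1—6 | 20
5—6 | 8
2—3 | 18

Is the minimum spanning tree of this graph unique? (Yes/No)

Kruskal: consider edges lightest-first.
1—2 (6): add — endpoints in different components.
5—6 (8): add — endpoints in different components.
4—5 (9): add — endpoints in different components.
0—2 (10): add — endpoints in different components.
4—6 (12): skip — 4 and 6 already connected.
0—4 (13): add — endpoints in different components.
3—5 (14): add — endpoints in different components.
Every non-tree edge has weight strictly greater than the heaviest edge on the tree path between its endpoints, so the MST is unique.

Yes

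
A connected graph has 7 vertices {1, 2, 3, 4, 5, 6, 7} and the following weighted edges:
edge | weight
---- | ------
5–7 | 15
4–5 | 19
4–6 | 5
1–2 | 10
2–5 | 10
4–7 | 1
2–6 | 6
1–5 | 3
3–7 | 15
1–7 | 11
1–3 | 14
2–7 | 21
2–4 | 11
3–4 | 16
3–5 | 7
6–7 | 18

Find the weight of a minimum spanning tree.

Kruskal's algorithm — process edges by increasing weight (ties by edge label):
4–7 (1): add — endpoints in different components.
1–5 (3): add — endpoints in different components.
4–6 (5): add — endpoints in different components.
2–6 (6): add — endpoints in different components.
3–5 (7): add — endpoints in different components.
1–2 (10): add — endpoints in different components.
MST edges: 4–7, 1–5, 4–6, 2–6, 3–5, 1–2; total weight 1+3+5+6+7+10 = 32.

32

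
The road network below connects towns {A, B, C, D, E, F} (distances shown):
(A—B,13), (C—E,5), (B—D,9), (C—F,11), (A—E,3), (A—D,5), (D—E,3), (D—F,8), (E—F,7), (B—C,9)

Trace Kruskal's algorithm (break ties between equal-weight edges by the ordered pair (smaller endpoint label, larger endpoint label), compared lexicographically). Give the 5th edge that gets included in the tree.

Kruskal: consider edges lightest-first.
A—E (3): add — endpoints in different components.
D—E (3): add — endpoints in different components.
A—D (5): skip — A and D already connected.
C—E (5): add — endpoints in different components.
E—F (7): add — endpoints in different components.
D—F (8): skip — D and F already connected.
B—C (9): add — endpoints in different components.
The 5th edge added is B—C.

B-C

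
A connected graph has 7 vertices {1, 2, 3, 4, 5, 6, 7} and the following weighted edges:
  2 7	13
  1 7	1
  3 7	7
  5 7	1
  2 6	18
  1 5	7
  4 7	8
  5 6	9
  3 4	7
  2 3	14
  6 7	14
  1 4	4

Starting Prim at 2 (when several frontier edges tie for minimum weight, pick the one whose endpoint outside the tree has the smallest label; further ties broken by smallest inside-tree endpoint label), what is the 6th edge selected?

5-6

Grow the tree from 2 using Prim:
Step 1: frontier [2 7 13, 2 3 14, 2 6 18] → take 2 7 (13); add 7.
Step 2: frontier [2 3 14, 2 6 18, 1 7 1, 5 7 1, 3 7 7, 4 7 8, 6 7 14] → take 1 7 (1); add 1.
Step 3: frontier [1 4 4, 1 5 7, 2 3 14, 2 6 18, 5 7 1, 3 7 7, 4 7 8, 6 7 14] → take 5 7 (1); add 5.
Step 4: frontier [1 4 4, 2 3 14, 2 6 18, 5 6 9, 3 7 7, 4 7 8, 6 7 14] → take 1 4 (4); add 4.
Step 5: frontier [2 3 14, 2 6 18, 3 4 7, 5 6 9, 3 7 7, 6 7 14] → take 3 4 (7); add 3.
Step 6: frontier [2 6 18, 5 6 9, 6 7 14] → take 5 6 (9); add 6.
The 6th edge added is 5 6.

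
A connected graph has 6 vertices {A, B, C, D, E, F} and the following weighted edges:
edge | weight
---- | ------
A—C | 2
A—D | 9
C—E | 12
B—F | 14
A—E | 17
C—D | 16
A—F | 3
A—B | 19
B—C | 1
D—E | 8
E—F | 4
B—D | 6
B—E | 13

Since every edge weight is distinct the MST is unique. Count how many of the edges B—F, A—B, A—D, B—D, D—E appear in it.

Kruskal's algorithm — process edges by increasing weight (ties by edge label):
B—C (1): add. Components now {A} {B,C} {D} {E} {F}
A—C (2): add. Components now {A,B,C} {D} {E} {F}
A—F (3): add. Components now {A,B,C,F} {D} {E}
E—F (4): add. Components now {A,B,C,E,F} {D}
B—D (6): add. Components now {A,B,C,D,E,F}
MST edge set: {B—C, A—C, A—F, E—F, B—D}.
Of the listed edges, {B—D} are in the MST → 1.

1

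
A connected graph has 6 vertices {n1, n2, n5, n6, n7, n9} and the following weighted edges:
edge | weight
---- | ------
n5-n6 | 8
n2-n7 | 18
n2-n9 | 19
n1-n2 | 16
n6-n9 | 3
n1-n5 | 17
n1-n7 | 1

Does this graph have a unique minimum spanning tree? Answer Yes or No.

Yes

Kruskal: consider edges lightest-first.
n1-n7 (1): add. Components now {n6} {n9} {n2} {n1,n7} {n5}
n6-n9 (3): add. Components now {n6,n9} {n2} {n1,n7} {n5}
n5-n6 (8): add. Components now {n5,n6,n9} {n2} {n1,n7}
n1-n2 (16): add. Components now {n5,n6,n9} {n1,n2,n7}
n1-n5 (17): add. Components now {n1,n2,n5,n6,n7,n9}
Every non-tree edge has weight strictly greater than the heaviest edge on the tree path between its endpoints, so the MST is unique.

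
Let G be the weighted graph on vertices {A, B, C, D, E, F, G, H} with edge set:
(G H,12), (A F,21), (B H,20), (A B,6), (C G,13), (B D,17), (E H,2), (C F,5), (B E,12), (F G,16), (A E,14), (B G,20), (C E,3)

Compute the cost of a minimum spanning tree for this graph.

Kruskal: consider edges lightest-first.
E H (2): add — endpoints in different components.
C E (3): add — endpoints in different components.
C F (5): add — endpoints in different components.
A B (6): add — endpoints in different components.
B E (12): add — endpoints in different components.
G H (12): add — endpoints in different components.
C G (13): skip — C and G already connected.
A E (14): skip — A and E already connected.
F G (16): skip — F and G already connected.
B D (17): add — endpoints in different components.
MST edges: E H, C E, C F, A B, B E, G H, B D; total weight 2+3+5+6+12+12+17 = 57.

57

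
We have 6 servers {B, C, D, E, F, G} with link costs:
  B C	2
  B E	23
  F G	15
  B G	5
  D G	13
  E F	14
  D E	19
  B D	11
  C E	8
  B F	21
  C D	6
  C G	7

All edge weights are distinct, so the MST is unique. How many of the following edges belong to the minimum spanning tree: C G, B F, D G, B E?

0

Kruskal's algorithm — process edges by increasing weight (ties by edge label):
B C (2): add. Components now {B,C} {D} {E} {F} {G}
B G (5): add. Components now {B,C,G} {D} {E} {F}
C D (6): add. Components now {B,C,D,G} {E} {F}
C G (7): skip — C and G already connected.
C E (8): add. Components now {B,C,D,E,G} {F}
B D (11): skip — B and D already connected.
D G (13): skip — D and G already connected.
E F (14): add. Components now {B,C,D,E,F,G}
MST edge set: {B C, B G, C D, C E, E F}.
Of the listed edges, {} are in the MST → 0.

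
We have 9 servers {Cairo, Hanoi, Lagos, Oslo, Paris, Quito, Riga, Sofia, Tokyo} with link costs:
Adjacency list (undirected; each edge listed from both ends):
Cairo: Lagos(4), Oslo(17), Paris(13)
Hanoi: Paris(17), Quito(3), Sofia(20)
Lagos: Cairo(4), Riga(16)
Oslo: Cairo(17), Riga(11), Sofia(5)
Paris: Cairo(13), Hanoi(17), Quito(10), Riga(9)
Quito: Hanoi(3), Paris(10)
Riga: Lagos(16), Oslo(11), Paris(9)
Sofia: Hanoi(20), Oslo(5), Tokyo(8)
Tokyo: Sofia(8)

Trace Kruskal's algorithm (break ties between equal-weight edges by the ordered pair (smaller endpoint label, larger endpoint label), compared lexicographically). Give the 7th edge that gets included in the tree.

Oslo-Riga

Kruskal's algorithm — process edges by increasing weight (ties by edge label):
Hanoi Quito (3): add — endpoints in different components.
Cairo Lagos (4): add — endpoints in different components.
Oslo Sofia (5): add — endpoints in different components.
Sofia Tokyo (8): add — endpoints in different components.
Paris Riga (9): add — endpoints in different components.
Paris Quito (10): add — endpoints in different components.
Oslo Riga (11): add — endpoints in different components.
Cairo Paris (13): add — endpoints in different components.
The 7th edge added is Oslo Riga.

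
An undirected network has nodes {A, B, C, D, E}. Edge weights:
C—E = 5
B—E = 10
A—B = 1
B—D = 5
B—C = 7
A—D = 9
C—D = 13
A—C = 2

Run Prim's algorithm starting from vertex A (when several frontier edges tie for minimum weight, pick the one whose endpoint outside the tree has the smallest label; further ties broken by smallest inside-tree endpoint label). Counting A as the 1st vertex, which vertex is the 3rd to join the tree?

C

Prim, starting at A.
Step 1: cheapest edge leaving the tree is A—B (1); add B.
Step 2: cheapest edge leaving the tree is A—C (2); add C.
Step 3: cheapest edge leaving the tree is B—D (5); add D.
Step 4: cheapest edge leaving the tree is C—E (5); add E.
Vertex order: A, B, C, D, E. The 3rd vertex is C.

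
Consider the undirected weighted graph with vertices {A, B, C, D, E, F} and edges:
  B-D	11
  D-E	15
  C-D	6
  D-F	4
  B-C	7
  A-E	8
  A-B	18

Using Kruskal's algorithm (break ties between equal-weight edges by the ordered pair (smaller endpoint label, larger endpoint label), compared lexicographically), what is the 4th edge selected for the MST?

Kruskal: consider edges lightest-first.
D-F (4): add — endpoints in different components.
C-D (6): add — endpoints in different components.
B-C (7): add — endpoints in different components.
A-E (8): add — endpoints in different components.
B-D (11): skip — B and D already connected.
D-E (15): add — endpoints in different components.
The 4th edge added is A-E.

A-E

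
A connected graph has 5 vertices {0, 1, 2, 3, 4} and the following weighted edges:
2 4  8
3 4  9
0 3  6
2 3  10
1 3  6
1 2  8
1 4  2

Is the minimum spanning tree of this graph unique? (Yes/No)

Sort edges by weight, then run Kruskal:
1 4 (2): add. Components now {0} {1,4} {2} {3}
0 3 (6): add. Components now {0,3} {1,4} {2}
1 3 (6): add. Components now {0,1,3,4} {2}
1 2 (8): add. Components now {0,1,2,3,4}
Non-tree edge 2 4 has weight 8, equal to the heaviest edge on its tree cycle — swapping gives another MST of the same weight. Not unique.

No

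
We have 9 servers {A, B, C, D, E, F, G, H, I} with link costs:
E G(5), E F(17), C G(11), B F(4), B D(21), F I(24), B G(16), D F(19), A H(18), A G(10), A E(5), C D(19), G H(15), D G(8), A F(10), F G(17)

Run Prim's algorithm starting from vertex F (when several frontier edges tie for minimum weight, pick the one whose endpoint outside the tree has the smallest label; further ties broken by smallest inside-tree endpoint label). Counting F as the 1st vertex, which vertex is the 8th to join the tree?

H

Prim, starting at F.
Step 1: cheapest edge leaving the tree is B F (4); add B.
Step 2: cheapest edge leaving the tree is A F (10); add A.
Step 3: cheapest edge leaving the tree is A E (5); add E.
Step 4: cheapest edge leaving the tree is E G (5); add G.
Step 5: cheapest edge leaving the tree is D G (8); add D.
Step 6: cheapest edge leaving the tree is C G (11); add C.
Step 7: cheapest edge leaving the tree is G H (15); add H.
Step 8: cheapest edge leaving the tree is F I (24); add I.
Vertex order: F, B, A, E, G, D, C, H, I. The 8th vertex is H.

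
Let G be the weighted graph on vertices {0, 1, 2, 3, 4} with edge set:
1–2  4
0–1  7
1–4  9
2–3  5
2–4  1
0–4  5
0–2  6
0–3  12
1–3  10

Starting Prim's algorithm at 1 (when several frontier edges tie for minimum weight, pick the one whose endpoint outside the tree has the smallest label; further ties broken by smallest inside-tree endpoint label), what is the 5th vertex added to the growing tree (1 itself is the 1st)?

3

Prim, starting at 1.
Step 1: cheapest edge leaving the tree is 1–2 (4); add 2.
Step 2: cheapest edge leaving the tree is 2–4 (1); add 4.
Step 3: cheapest edge leaving the tree is 0–4 (5); add 0.
Step 4: cheapest edge leaving the tree is 2–3 (5); add 3.
Vertex order: 1, 2, 4, 0, 3. The 5th vertex is 3.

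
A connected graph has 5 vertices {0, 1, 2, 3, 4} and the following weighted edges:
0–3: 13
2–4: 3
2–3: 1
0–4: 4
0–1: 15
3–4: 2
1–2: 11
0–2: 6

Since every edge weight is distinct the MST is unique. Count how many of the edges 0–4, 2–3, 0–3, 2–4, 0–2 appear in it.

Kruskal's algorithm — process edges by increasing weight (ties by edge label):
2–3 (1): add — endpoints in different components.
3–4 (2): add — endpoints in different components.
2–4 (3): skip — 2 and 4 already connected.
0–4 (4): add — endpoints in different components.
0–2 (6): skip — 0 and 2 already connected.
1–2 (11): add — endpoints in different components.
MST edge set: {2–3, 3–4, 0–4, 1–2}.
Of the listed edges, {0–4, 2–3} are in the MST → 2.

2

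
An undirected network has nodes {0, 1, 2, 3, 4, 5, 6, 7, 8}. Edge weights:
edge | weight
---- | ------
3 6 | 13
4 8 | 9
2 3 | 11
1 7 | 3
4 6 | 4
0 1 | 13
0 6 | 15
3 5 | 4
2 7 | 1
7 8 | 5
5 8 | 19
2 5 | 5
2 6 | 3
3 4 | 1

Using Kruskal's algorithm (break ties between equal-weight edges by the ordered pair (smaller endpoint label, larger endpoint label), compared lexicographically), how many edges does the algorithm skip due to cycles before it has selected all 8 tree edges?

Kruskal: consider edges lightest-first.
2 7 (1): add — endpoints in different components.
3 4 (1): add — endpoints in different components.
1 7 (3): add — endpoints in different components.
2 6 (3): add — endpoints in different components.
3 5 (4): add — endpoints in different components.
4 6 (4): add — endpoints in different components.
2 5 (5): skip — 2 and 5 already connected.
7 8 (5): add — endpoints in different components.
4 8 (9): skip — 4 and 8 already connected.
2 3 (11): skip — 2 and 3 already connected.
0 1 (13): add — endpoints in different components.
Edges rejected before the tree was complete: 3.

3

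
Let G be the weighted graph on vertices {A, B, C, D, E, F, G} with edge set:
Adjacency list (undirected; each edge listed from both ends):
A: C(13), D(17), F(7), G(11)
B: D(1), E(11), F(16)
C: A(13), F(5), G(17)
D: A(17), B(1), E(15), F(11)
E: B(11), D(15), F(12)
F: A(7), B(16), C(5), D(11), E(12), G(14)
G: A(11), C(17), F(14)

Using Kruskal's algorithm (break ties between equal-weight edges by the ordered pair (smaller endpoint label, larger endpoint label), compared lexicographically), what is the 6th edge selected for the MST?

Kruskal's algorithm — process edges by increasing weight (ties by edge label):
B D (1): add — endpoints in different components.
C F (5): add — endpoints in different components.
A F (7): add — endpoints in different components.
A G (11): add — endpoints in different components.
B E (11): add — endpoints in different components.
D F (11): add — endpoints in different components.
The 6th edge added is D F.

D-F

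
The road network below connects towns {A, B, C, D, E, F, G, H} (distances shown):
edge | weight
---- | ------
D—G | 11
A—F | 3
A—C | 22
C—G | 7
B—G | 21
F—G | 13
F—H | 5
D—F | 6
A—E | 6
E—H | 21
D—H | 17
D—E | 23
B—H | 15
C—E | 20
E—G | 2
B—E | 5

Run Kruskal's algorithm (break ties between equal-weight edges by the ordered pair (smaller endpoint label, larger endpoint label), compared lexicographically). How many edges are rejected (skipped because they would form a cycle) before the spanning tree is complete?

Kruskal's algorithm — process edges by increasing weight (ties by edge label):
E—G (2): add — endpoints in different components.
A—F (3): add — endpoints in different components.
B—E (5): add — endpoints in different components.
F—H (5): add — endpoints in different components.
A—E (6): add — endpoints in different components.
D—F (6): add — endpoints in different components.
C—G (7): add — endpoints in different components.
Edges rejected before the tree was complete: 0.

0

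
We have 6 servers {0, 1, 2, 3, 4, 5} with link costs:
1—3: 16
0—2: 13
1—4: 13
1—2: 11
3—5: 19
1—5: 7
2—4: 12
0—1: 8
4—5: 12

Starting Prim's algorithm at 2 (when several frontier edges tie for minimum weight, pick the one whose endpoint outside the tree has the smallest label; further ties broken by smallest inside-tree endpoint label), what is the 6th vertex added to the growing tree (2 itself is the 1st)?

Prim's algorithm from 2:
Step 1: frontier [1—2 11, 2—4 12, 0—2 13] → take 1—2 (11); add 1.
Step 2: frontier [1—5 7, 0—1 8, 1—4 13, 1—3 16, 2—4 12, 0—2 13] → take 1—5 (7); add 5.
Step 3: frontier [0—1 8, 1—4 13, 1—3 16, 2—4 12, 0—2 13, 4—5 12, 3—5 19] → take 0—1 (8); add 0.
Step 4: frontier [1—4 13, 1—3 16, 2—4 12, 4—5 12, 3—5 19] → take 2—4 (12); add 4.
Step 5: frontier [1—3 16, 3—5 19] → take 1—3 (16); add 3.
Vertex order: 2, 1, 5, 0, 4, 3. The 6th vertex is 3.

3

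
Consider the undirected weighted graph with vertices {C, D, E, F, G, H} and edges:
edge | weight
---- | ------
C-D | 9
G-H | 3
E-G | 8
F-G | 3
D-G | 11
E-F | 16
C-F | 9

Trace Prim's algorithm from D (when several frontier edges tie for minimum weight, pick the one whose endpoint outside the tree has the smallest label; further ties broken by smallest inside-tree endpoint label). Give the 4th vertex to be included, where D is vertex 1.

Prim's algorithm from D:
Step 1: cheapest edge leaving the tree is C-D (9); add C.
Step 2: cheapest edge leaving the tree is C-F (9); add F.
Step 3: cheapest edge leaving the tree is F-G (3); add G.
Step 4: cheapest edge leaving the tree is G-H (3); add H.
Step 5: cheapest edge leaving the tree is E-G (8); add E.
Vertex order: D, C, F, G, H, E. The 4th vertex is G.

G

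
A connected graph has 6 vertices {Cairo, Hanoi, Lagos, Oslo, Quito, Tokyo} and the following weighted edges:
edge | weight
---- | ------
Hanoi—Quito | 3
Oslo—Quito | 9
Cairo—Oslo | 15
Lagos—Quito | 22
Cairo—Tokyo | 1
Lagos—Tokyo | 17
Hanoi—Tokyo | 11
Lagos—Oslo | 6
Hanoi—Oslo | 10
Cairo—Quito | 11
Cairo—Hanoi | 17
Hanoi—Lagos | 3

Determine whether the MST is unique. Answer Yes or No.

Kruskal: consider edges lightest-first.
Cairo—Tokyo (1): add. Components now {Cairo,Tokyo} {Lagos} {Oslo} {Hanoi} {Quito}
Hanoi—Lagos (3): add. Components now {Cairo,Tokyo} {Hanoi,Lagos} {Oslo} {Quito}
Hanoi—Quito (3): add. Components now {Cairo,Tokyo} {Hanoi,Lagos,Quito} {Oslo}
Lagos—Oslo (6): add. Components now {Cairo,Tokyo} {Hanoi,Lagos,Oslo,Quito}
Oslo—Quito (9): skip — Oslo and Quito already connected.
Hanoi—Oslo (10): skip — Oslo and Hanoi already connected.
Cairo—Quito (11): add. Components now {Cairo,Hanoi,Lagos,Oslo,Quito,Tokyo}
Non-tree edge Hanoi—Tokyo has weight 11, equal to the heaviest edge on its tree cycle — swapping gives another MST of the same weight. Not unique.

No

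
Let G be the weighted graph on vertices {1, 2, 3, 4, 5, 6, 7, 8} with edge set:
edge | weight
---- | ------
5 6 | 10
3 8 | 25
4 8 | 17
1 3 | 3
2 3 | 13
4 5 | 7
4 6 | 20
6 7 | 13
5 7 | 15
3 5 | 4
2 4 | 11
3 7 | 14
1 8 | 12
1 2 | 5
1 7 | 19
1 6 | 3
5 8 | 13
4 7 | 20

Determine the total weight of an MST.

47

Kruskal: consider edges lightest-first.
1 3 (3): add — endpoints in different components.
1 6 (3): add — endpoints in different components.
3 5 (4): add — endpoints in different components.
1 2 (5): add — endpoints in different components.
4 5 (7): add — endpoints in different components.
5 6 (10): skip — 5 and 6 already connected.
2 4 (11): skip — 2 and 4 already connected.
1 8 (12): add — endpoints in different components.
2 3 (13): skip — 2 and 3 already connected.
5 8 (13): skip — 5 and 8 already connected.
6 7 (13): add — endpoints in different components.
MST edges: 1 3, 1 6, 3 5, 1 2, 4 5, 1 8, 6 7; total weight 3+3+4+5+7+12+13 = 47.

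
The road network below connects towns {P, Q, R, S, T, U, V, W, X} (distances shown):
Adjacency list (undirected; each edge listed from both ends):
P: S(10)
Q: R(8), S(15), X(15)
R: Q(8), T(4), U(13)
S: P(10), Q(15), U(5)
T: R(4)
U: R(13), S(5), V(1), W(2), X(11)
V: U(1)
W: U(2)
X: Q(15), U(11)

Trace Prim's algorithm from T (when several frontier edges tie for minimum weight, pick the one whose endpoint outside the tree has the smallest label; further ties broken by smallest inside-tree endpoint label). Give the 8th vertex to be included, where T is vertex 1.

Grow the tree from T using Prim:
Step 1: cheapest edge leaving the tree is R-T (4); add R.
Step 2: cheapest edge leaving the tree is Q-R (8); add Q.
Step 3: cheapest edge leaving the tree is R-U (13); add U.
Step 4: cheapest edge leaving the tree is U-V (1); add V.
Step 5: cheapest edge leaving the tree is U-W (2); add W.
Step 6: cheapest edge leaving the tree is S-U (5); add S.
Step 7: cheapest edge leaving the tree is P-S (10); add P.
Step 8: cheapest edge leaving the tree is U-X (11); add X.
Vertex order: T, R, Q, U, V, W, S, P, X. The 8th vertex is P.

P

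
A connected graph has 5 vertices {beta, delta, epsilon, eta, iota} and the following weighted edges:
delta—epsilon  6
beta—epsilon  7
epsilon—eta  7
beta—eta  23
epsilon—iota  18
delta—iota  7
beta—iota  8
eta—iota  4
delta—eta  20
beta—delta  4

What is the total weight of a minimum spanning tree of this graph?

21

Sort edges by weight, then run Kruskal:
beta—delta (4): add — endpoints in different components.
eta—iota (4): add — endpoints in different components.
delta—epsilon (6): add — endpoints in different components.
beta—epsilon (7): skip — epsilon and beta already connected.
delta—iota (7): add — endpoints in different components.
MST edges: beta—delta, eta—iota, delta—epsilon, delta—iota; total weight 4+4+6+7 = 21.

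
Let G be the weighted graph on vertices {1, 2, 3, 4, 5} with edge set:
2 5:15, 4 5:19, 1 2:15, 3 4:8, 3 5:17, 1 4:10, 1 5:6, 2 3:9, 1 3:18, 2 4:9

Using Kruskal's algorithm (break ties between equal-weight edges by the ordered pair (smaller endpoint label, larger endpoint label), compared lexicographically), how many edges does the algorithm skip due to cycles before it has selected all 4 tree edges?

Kruskal's algorithm — process edges by increasing weight (ties by edge label):
1 5 (6): add. Components now {1,5} {2} {3} {4}
3 4 (8): add. Components now {1,5} {2} {3,4}
2 3 (9): add. Components now {1,5} {2,3,4}
2 4 (9): skip — 2 and 4 already connected.
1 4 (10): add. Components now {1,2,3,4,5}
Edges rejected before the tree was complete: 1.

1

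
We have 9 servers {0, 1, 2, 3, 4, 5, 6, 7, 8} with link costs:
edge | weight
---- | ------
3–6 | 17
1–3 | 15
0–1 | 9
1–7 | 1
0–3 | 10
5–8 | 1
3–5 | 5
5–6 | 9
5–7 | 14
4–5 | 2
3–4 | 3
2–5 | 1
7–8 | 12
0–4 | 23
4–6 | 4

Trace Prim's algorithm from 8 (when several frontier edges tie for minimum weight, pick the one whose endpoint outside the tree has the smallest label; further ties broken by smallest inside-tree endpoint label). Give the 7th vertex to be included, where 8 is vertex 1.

Grow the tree from 8 using Prim:
Step 1: cheapest edge leaving the tree is 5–8 (1); add 5.
Step 2: cheapest edge leaving the tree is 2–5 (1); add 2.
Step 3: cheapest edge leaving the tree is 4–5 (2); add 4.
Step 4: cheapest edge leaving the tree is 3–4 (3); add 3.
Step 5: cheapest edge leaving the tree is 4–6 (4); add 6.
Step 6: cheapest edge leaving the tree is 0–3 (10); add 0.
Step 7: cheapest edge leaving the tree is 0–1 (9); add 1.
Step 8: cheapest edge leaving the tree is 1–7 (1); add 7.
Vertex order: 8, 5, 2, 4, 3, 6, 0, 1, 7. The 7th vertex is 0.

0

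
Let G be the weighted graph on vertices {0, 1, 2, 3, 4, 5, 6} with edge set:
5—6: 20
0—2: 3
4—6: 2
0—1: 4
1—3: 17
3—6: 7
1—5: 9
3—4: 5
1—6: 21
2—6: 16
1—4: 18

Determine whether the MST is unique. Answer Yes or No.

Yes

Kruskal: consider edges lightest-first.
4—6 (2): add. Components now {0} {1} {2} {3} {4,6} {5}
0—2 (3): add. Components now {0,2} {1} {3} {4,6} {5}
0—1 (4): add. Components now {0,1,2} {3} {4,6} {5}
3—4 (5): add. Components now {0,1,2} {3,4,6} {5}
3—6 (7): skip — 3 and 6 already connected.
1—5 (9): add. Components now {0,1,2,5} {3,4,6}
2—6 (16): add. Components now {0,1,2,3,4,5,6}
Every non-tree edge has weight strictly greater than the heaviest edge on the tree path between its endpoints, so the MST is unique.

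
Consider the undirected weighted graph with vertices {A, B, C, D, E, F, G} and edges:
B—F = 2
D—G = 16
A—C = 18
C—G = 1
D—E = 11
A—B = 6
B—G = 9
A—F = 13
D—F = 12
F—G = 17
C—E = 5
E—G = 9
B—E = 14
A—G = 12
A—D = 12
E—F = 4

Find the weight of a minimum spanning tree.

Prim, starting at A.
Step 1: cheapest edge leaving the tree is A—B (6); add B.
Step 2: cheapest edge leaving the tree is B—F (2); add F.
Step 3: cheapest edge leaving the tree is E—F (4); add E.
Step 4: cheapest edge leaving the tree is C—E (5); add C.
Step 5: cheapest edge leaving the tree is C—G (1); add G.
Step 6: cheapest edge leaving the tree is D—E (11); add D.
MST edges: A—B, B—F, E—F, C—E, C—G, D—E; total weight 6+2+4+5+1+11 = 29.

29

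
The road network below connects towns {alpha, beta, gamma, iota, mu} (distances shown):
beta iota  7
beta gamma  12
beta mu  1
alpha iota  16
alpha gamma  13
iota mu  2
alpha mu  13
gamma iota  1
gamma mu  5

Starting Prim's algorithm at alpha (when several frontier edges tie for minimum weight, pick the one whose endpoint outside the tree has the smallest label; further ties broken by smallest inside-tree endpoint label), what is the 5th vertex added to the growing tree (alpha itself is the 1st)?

Prim, starting at alpha.
Step 1: cheapest edge leaving the tree is alpha gamma (13); add gamma.
Step 2: cheapest edge leaving the tree is gamma iota (1); add iota.
Step 3: cheapest edge leaving the tree is iota mu (2); add mu.
Step 4: cheapest edge leaving the tree is beta mu (1); add beta.
Vertex order: alpha, gamma, iota, mu, beta. The 5th vertex is beta.

beta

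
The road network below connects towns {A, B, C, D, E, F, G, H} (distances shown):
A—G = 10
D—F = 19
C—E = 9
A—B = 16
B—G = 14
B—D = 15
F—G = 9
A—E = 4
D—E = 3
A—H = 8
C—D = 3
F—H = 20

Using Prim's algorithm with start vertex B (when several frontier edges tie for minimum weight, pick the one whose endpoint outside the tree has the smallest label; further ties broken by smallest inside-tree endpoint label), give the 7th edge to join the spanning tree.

A-H

Prim, starting at B.
Step 1: cheapest edge leaving the tree is B—G (14); add G.
Step 2: cheapest edge leaving the tree is F—G (9); add F.
Step 3: cheapest edge leaving the tree is A—G (10); add A.
Step 4: cheapest edge leaving the tree is A—E (4); add E.
Step 5: cheapest edge leaving the tree is D—E (3); add D.
Step 6: cheapest edge leaving the tree is C—D (3); add C.
Step 7: cheapest edge leaving the tree is A—H (8); add H.
The 7th edge added is A—H.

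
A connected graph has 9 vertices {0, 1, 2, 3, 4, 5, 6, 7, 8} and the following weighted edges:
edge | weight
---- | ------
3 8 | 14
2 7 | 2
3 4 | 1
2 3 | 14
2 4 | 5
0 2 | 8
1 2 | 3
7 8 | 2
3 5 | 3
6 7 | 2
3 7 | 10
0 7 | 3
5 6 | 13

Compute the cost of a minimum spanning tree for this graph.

Kruskal: consider edges lightest-first.
3 4 (1): add — endpoints in different components.
2 7 (2): add — endpoints in different components.
6 7 (2): add — endpoints in different components.
7 8 (2): add — endpoints in different components.
0 7 (3): add — endpoints in different components.
1 2 (3): add — endpoints in different components.
3 5 (3): add — endpoints in different components.
2 4 (5): add — endpoints in different components.
MST edges: 3 4, 2 7, 6 7, 7 8, 0 7, 1 2, 3 5, 2 4; total weight 1+2+2+2+3+3+3+5 = 21.

21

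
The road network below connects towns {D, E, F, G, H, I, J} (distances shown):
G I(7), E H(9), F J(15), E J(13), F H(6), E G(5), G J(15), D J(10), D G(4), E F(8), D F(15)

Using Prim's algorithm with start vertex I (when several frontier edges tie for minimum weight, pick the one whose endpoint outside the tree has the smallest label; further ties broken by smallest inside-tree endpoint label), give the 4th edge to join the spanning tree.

E-F

Grow the tree from I using Prim:
Step 1: cheapest edge leaving the tree is G I (7); add G.
Step 2: cheapest edge leaving the tree is D G (4); add D.
Step 3: cheapest edge leaving the tree is E G (5); add E.
Step 4: cheapest edge leaving the tree is E F (8); add F.
Step 5: cheapest edge leaving the tree is F H (6); add H.
Step 6: cheapest edge leaving the tree is D J (10); add J.
The 4th edge added is E F.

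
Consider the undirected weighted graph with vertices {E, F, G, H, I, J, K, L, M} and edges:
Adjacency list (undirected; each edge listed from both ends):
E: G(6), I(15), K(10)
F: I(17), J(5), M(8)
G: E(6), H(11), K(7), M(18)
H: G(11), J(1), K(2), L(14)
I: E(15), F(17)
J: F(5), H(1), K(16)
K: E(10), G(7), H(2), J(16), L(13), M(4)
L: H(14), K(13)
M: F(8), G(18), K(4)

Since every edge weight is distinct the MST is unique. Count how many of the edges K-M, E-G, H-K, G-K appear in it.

Kruskal: consider edges lightest-first.
H-J (1): add — endpoints in different components.
H-K (2): add — endpoints in different components.
K-M (4): add — endpoints in different components.
F-J (5): add — endpoints in different components.
E-G (6): add — endpoints in different components.
G-K (7): add — endpoints in different components.
F-M (8): skip — F and M already connected.
E-K (10): skip — E and K already connected.
G-H (11): skip — G and H already connected.
K-L (13): add — endpoints in different components.
H-L (14): skip — H and L already connected.
E-I (15): add — endpoints in different components.
MST edge set: {H-J, H-K, K-M, F-J, E-G, G-K, K-L, E-I}.
Of the listed edges, {K-M, E-G, H-K, G-K} are in the MST → 4.

4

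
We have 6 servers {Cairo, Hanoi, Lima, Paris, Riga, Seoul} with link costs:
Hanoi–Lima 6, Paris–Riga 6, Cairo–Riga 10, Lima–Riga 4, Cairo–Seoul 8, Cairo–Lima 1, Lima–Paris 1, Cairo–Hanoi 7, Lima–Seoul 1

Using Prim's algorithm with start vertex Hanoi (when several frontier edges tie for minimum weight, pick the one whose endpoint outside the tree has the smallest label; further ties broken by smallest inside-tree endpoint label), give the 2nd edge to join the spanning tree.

Cairo-Lima

Prim's algorithm from Hanoi:
Step 1: cheapest edge leaving the tree is Hanoi–Lima (6); add Lima.
Step 2: cheapest edge leaving the tree is Cairo–Lima (1); add Cairo.
Step 3: cheapest edge leaving the tree is Lima–Paris (1); add Paris.
Step 4: cheapest edge leaving the tree is Lima–Seoul (1); add Seoul.
Step 5: cheapest edge leaving the tree is Lima–Riga (4); add Riga.
The 2nd edge added is Cairo–Lima.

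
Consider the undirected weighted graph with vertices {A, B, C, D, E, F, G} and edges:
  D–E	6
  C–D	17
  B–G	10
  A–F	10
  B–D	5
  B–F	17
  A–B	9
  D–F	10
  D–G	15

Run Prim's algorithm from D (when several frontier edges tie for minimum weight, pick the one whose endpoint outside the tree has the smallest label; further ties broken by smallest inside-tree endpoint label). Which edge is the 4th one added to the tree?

Grow the tree from D using Prim:
Step 1: frontier [B–D 5, D–E 6, D–F 10, D–G 15, C–D 17] → take B–D (5); add B.
Step 2: frontier [A–B 9, B–G 10, B–F 17, D–E 6, D–F 10, D–G 15, C–D 17] → take D–E (6); add E.
Step 3: frontier [A–B 9, B–G 10, B–F 17, D–F 10, D–G 15, C–D 17] → take A–B (9); add A.
Step 4: frontier [A–F 10, B–G 10, B–F 17, D–F 10, D–G 15, C–D 17] → take A–F (10); add F.
Step 5: frontier [B–G 10, D–G 15, C–D 17] → take B–G (10); add G.
Step 6: frontier [C–D 17] → take C–D (17); add C.
The 4th edge added is A–F.

A-F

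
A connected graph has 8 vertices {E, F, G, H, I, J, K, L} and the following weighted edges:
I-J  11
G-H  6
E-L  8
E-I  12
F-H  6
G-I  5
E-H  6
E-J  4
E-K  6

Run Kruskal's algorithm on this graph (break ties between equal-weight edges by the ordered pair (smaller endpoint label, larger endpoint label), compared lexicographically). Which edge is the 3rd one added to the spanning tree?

Kruskal: consider edges lightest-first.
E-J (4): add — endpoints in different components.
G-I (5): add — endpoints in different components.
E-H (6): add — endpoints in different components.
E-K (6): add — endpoints in different components.
F-H (6): add — endpoints in different components.
G-H (6): add — endpoints in different components.
E-L (8): add — endpoints in different components.
The 3rd edge added is E-H.

E-H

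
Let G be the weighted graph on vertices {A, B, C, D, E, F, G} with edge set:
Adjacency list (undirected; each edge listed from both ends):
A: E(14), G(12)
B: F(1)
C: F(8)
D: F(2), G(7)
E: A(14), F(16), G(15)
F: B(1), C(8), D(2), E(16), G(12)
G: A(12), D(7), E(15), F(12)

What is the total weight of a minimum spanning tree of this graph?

44

Prim, starting at B.
Step 1: cheapest edge leaving the tree is B—F (1); add F.
Step 2: cheapest edge leaving the tree is D—F (2); add D.
Step 3: cheapest edge leaving the tree is D—G (7); add G.
Step 4: cheapest edge leaving the tree is C—F (8); add C.
Step 5: cheapest edge leaving the tree is A—G (12); add A.
Step 6: cheapest edge leaving the tree is A—E (14); add E.
MST edges: B—F, D—F, D—G, C—F, A—G, A—E; total weight 1+2+7+8+12+14 = 44.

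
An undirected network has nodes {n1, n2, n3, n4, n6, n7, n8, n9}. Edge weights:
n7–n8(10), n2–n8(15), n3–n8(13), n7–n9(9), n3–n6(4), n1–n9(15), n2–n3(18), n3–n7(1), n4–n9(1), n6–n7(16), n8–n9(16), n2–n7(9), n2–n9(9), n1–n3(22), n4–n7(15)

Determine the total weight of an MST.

49

Sort edges by weight, then run Kruskal:
n3–n7 (1): add — endpoints in different components.
n4–n9 (1): add — endpoints in different components.
n3–n6 (4): add — endpoints in different components.
n2–n7 (9): add — endpoints in different components.
n2–n9 (9): add — endpoints in different components.
n7–n9 (9): skip — n7 and n9 already connected.
n7–n8 (10): add — endpoints in different components.
n3–n8 (13): skip — n8 and n3 already connected.
n1–n9 (15): add — endpoints in different components.
MST edges: n3–n7, n4–n9, n3–n6, n2–n7, n2–n9, n7–n8, n1–n9; total weight 1+1+4+9+9+10+15 = 49.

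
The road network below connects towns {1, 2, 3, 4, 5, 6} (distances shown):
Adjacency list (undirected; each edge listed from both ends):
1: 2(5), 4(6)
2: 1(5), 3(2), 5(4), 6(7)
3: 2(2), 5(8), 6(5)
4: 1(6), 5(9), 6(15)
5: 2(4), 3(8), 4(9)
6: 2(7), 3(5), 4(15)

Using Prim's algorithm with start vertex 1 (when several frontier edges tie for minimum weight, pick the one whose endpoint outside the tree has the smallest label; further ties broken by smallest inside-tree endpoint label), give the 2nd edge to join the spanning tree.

2-3

Grow the tree from 1 using Prim:
Step 1: frontier [1-2 5, 1-4 6] → take 1-2 (5); add 2.
Step 2: frontier [1-4 6, 2-3 2, 2-5 4, 2-6 7] → take 2-3 (2); add 3.
Step 3: frontier [1-4 6, 2-5 4, 2-6 7, 3-6 5, 3-5 8] → take 2-5 (4); add 5.
Step 4: frontier [1-4 6, 2-6 7, 3-6 5, 4-5 9] → take 3-6 (5); add 6.
Step 5: frontier [1-4 6, 4-5 9, 4-6 15] → take 1-4 (6); add 4.
The 2nd edge added is 2-3.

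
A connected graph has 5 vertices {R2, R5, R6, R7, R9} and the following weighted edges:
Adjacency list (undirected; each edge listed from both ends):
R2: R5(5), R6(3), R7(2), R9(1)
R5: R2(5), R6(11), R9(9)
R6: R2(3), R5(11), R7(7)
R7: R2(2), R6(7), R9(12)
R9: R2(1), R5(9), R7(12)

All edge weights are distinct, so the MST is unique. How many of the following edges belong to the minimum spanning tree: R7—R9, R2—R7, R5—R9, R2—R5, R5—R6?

Sort edges by weight, then run Kruskal:
R2—R9 (1): add — endpoints in different components.
R2—R7 (2): add — endpoints in different components.
R2—R6 (3): add — endpoints in different components.
R2—R5 (5): add — endpoints in different components.
MST edge set: {R2—R9, R2—R7, R2—R6, R2—R5}.
Of the listed edges, {R2—R7, R2—R5} are in the MST → 2.

2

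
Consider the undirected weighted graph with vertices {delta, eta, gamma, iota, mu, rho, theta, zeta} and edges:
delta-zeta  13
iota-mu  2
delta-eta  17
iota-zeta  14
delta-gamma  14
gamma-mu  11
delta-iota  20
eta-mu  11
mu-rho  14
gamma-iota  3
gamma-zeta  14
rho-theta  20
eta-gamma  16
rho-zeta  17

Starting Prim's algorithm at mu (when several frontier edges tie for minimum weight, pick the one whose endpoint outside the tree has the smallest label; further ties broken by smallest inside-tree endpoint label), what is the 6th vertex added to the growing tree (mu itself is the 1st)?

zeta

Prim's algorithm from mu:
Step 1: frontier [iota-mu 2, eta-mu 11, gamma-mu 11, mu-rho 14] → take iota-mu (2); add iota.
Step 2: frontier [gamma-iota 3, iota-zeta 14, delta-iota 20, eta-mu 11, gamma-mu 11, mu-rho 14] → take gamma-iota (3); add gamma.
Step 3: frontier [delta-gamma 14, gamma-zeta 14, eta-gamma 16, iota-zeta 14, delta-iota 20, eta-mu 11, mu-rho 14] → take eta-mu (11); add eta.
Step 4: frontier [delta-eta 17, delta-gamma 14, gamma-zeta 14, iota-zeta 14, delta-iota 20, mu-rho 14] → take delta-gamma (14); add delta.
Step 5: frontier [delta-zeta 13, gamma-zeta 14, iota-zeta 14, mu-rho 14] → take delta-zeta (13); add zeta.
Step 6: frontier [mu-rho 14, rho-zeta 17] → take mu-rho (14); add rho.
Step 7: frontier [rho-theta 20] → take rho-theta (20); add theta.
Vertex order: mu, iota, gamma, eta, delta, zeta, rho, theta. The 6th vertex is zeta.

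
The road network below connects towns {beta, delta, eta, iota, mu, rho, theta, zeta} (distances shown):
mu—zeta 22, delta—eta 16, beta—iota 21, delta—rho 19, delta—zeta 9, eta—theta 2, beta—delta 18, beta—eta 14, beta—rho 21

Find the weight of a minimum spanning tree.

Grow the tree from rho using Prim:
Step 1: cheapest edge leaving the tree is delta—rho (19); add delta.
Step 2: cheapest edge leaving the tree is delta—zeta (9); add zeta.
Step 3: cheapest edge leaving the tree is delta—eta (16); add eta.
Step 4: cheapest edge leaving the tree is eta—theta (2); add theta.
Step 5: cheapest edge leaving the tree is beta—eta (14); add beta.
Step 6: cheapest edge leaving the tree is beta—iota (21); add iota.
Step 7: cheapest edge leaving the tree is mu—zeta (22); add mu.
MST edges: delta—rho, delta—zeta, delta—eta, eta—theta, beta—eta, beta—iota, mu—zeta; total weight 19+9+16+2+14+21+22 = 103.

103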